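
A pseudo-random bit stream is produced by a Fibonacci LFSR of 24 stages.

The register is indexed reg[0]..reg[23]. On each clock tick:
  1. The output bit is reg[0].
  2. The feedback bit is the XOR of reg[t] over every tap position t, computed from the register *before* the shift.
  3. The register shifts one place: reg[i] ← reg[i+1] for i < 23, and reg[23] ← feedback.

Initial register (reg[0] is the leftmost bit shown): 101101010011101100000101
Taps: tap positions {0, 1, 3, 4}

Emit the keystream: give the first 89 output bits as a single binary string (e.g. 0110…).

10110101001110110000010100100101001001010111010000010100000100110111110111011101100110011

tick  register→output (feedback)
  0  101101010011101100000101→1 (0)
  1  011010100111011000001010→0 (0)
  2  110101001110110000010100→1 (1)
  3  101010011101100000101001→1 (0)
  4  010100111011000001010010→0 (0)
  5  101001110110000010100100→1 (1)
  6  010011101100000101001001→0 (0)
  7  100111011000001010010010→1 (1)
  8  001110110000010100100101→0 (0)
  9  011101100000101001001010→0 (0)
 10  111011000001010010010100→1 (1)
 11  110110000010100100101001→1 (0)
 12  101100000101001001010010→1 (0)
 13  011000001010010010100100→0 (1)
 14  110000010100100101001001→1 (0)
 15  100000101001001010010010→1 (1)
 16  000001010010010100100101→0 (0)
 17  000010100100101001001010→0 (1)
 18  000101001001010010010101→0 (1)
 19  001010010010100100101011→0 (1)
 20  010100100101001001010111→0 (0)
 21  101001001010010010101110→1 (1)
 22  010010010100100101011101→0 (0)
 23  100100101001001010111010→1 (0)
 24  001001010010010101110100→0 (0)
 25  010010100100101011101000→0 (0)
 26  100101001001010111010000→1 (0)
 27  001010010010101110100000→0 (1)
 28  010100100101011101000001→0 (0)
 29  101001001010111010000010→1 (1)
 30  010010010101110100000101→0 (0)
 31  100100101011101000001010→1 (0)
 32  001001010111010000010100→0 (0)
 33  010010101110100000101000→0 (0)
 34  100101011101000001010000→1 (0)
 35  001010111010000010100000→0 (1)
 36  010101110100000101000001→0 (0)
 37  101011101000001010000010→1 (0)
 38  010111010000010100000100→0 (1)
 39  101110100000101000001001→1 (1)
 40  011101000001010000010011→0 (0)
 41  111010000010100000100110→1 (1)
 42  110100000101000001001101→1 (1)
 43  101000001010000010011011→1 (1)
 44  010000010100000100110111→0 (1)
 45  100000101000001001101111→1 (1)
 46  000001010000010011011111→0 (0)
 47  000010100000100110111110→0 (1)
 48  000101000001001101111101→0 (1)
 49  001010000010011011111011→0 (1)
 50  010100000100110111110111→0 (0)
 51  101000001001101111101110→1 (1)
 52  010000010011011111011101→0 (1)
 53  100000100110111110111011→1 (1)
 54  000001001101111101110111→0 (0)
 55  000010011011111011101110→0 (1)
 56  000100110111110111011101→0 (1)
 57  001001101111101110111011→0 (0)
 58  010011011111011101110110→0 (0)
 59  100110111110111011101100→1 (1)
 60  001101111101110111011001→0 (1)
 61  011011111011101110110011→0 (0)
 62  110111110111011101100110→1 (0)
 63  101111101110111011001100→1 (1)
 64  011111011101110110011001→0 (1)
 65  111110111011101100110011→1 (0)
 66  111101110111011001100110→1 (1)
 67  111011101110110011001101→1 (1)
 68  110111011101100110011011→1 (0)
 69  101110111011001100110110→1 (1)
 70  011101110110011001101101→0 (0)
 71  111011101100110011011010→1 (1)
 72  110111011001100110110101→1 (0)
 73  101110110011001101101010→1 (1)
 74  011101100110011011010101→0 (0)
 75  111011001100110110101010→1 (1)
 76  110110011001101101010101→1 (0)
 77  101100110011011010101010→1 (0)
 78  011001100110110101010100→0 (1)
 79  110011001101101010101001→1 (1)
 80  100110011011010101010011→1 (1)
 81  001100110110101010100111→0 (1)
 82  011001101101010101001111→0 (1)
 83  110011011010101010011111→1 (1)
 84  100110110101010100111111→1 (1)
 85  001101101010101001111111→0 (1)
 86  011011010101010011111111→0 (0)
 87  110110101010100111111110→1 (0)
 88  101101010101001111111100→1 (0)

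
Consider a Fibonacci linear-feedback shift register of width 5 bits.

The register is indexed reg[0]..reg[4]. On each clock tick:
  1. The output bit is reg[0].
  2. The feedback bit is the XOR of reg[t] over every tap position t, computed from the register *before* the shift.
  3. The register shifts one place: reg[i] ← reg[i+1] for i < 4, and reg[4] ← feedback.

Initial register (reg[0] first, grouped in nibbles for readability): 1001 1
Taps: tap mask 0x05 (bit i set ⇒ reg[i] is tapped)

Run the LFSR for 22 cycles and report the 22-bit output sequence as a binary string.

step | reg (before) | out | fb
   0 | 10011 | 1 | 1
   1 | 00111 | 0 | 1
   2 | 01111 | 0 | 1
   3 | 11111 | 1 | 0
   4 | 11110 | 1 | 0
   5 | 11100 | 1 | 0
   6 | 11000 | 1 | 1
   7 | 10001 | 1 | 1
   8 | 00011 | 0 | 0
   9 | 00110 | 0 | 1
  10 | 01101 | 0 | 1
  11 | 11011 | 1 | 1
  12 | 10111 | 1 | 0
  13 | 01110 | 0 | 1
  14 | 11101 | 1 | 0
  15 | 11010 | 1 | 1
  16 | 10101 | 1 | 0
  17 | 01010 | 0 | 0
  18 | 10100 | 1 | 0
  19 | 01000 | 0 | 0
  20 | 10000 | 1 | 1
  21 | 00001 | 0 | 0

1001111100011011101010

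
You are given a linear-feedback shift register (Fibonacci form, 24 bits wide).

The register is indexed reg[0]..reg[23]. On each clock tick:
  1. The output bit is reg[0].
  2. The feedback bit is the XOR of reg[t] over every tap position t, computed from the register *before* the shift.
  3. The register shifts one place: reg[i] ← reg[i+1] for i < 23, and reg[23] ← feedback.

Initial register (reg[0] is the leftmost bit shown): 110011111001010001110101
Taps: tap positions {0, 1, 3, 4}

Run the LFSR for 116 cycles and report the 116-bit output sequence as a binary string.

11001111100101000111010111010101010110000110110110000000101011010000001010001110010011110011101100000100010110110010

step | reg (before) | out | fb
   0 | 110011111001010001110101 | 1 | 1
   1 | 100111110010100011101011 | 1 | 1
   2 | 001111100101000111010111 | 0 | 0
   3 | 011111001010001110101110 | 0 | 1
   4 | 111110010100011101011101 | 1 | 0
   5 | 111100101000111010111010 | 1 | 1
   6 | 111001010001110101110101 | 1 | 0
   7 | 110010100011101011101010 | 1 | 1
   8 | 100101000111010111010101 | 1 | 0
   9 | 001010001110101110101010 | 0 | 1
  10 | 010100011101011101010101 | 0 | 0
  11 | 101000111010111010101010 | 1 | 1
  12 | 010001110101110101010101 | 0 | 1
  13 | 100011101011101010101011 | 1 | 0
  14 | 000111010111010101010110 | 0 | 0
  15 | 001110101110101010101100 | 0 | 0
  16 | 011101011101010101011000 | 0 | 0
  17 | 111010111010101010110000 | 1 | 1
  18 | 110101110101010101100001 | 1 | 1
  19 | 101011101010101011000011 | 1 | 0
  20 | 010111010101010110000110 | 0 | 1
  21 | 101110101010101100001101 | 1 | 1
  22 | 011101010101011000011011 | 0 | 0
  23 | 111010101010110000110110 | 1 | 1
  24 | 110101010101100001101101 | 1 | 1
  25 | 101010101011000011011011 | 1 | 0
  26 | 010101010110000110110110 | 0 | 0
  27 | 101010101100001101101100 | 1 | 0
  28 | 010101011000011011011000 | 0 | 0
  29 | 101010110000110110110000 | 1 | 0
  30 | 010101100001101101100000 | 0 | 0
  31 | 101011000011011011000000 | 1 | 0
  32 | 010110000110110110000000 | 0 | 1
  33 | 101100001101101100000001 | 1 | 0
  34 | 011000011011011000000010 | 0 | 1
  35 | 110000110110110000000101 | 1 | 0
  36 | 100001101101100000001010 | 1 | 1
  37 | 000011011011000000010101 | 0 | 1
  38 | 000110110110000000101011 | 0 | 0
  39 | 001101101100000001010110 | 0 | 1
  40 | 011011011000000010101101 | 0 | 0
  41 | 110110110000000101011010 | 1 | 0
  42 | 101101100000001010110100 | 1 | 0
  43 | 011011000000010101101000 | 0 | 0
  44 | 110110000000101011010000 | 1 | 0
  45 | 101100000001010110100000 | 1 | 0
  46 | 011000000010101101000000 | 0 | 1
  47 | 110000000101011010000001 | 1 | 0
  48 | 100000001010110100000010 | 1 | 1
  49 | 000000010101101000000101 | 0 | 0
  50 | 000000101011010000001010 | 0 | 0
  51 | 000001010110100000010100 | 0 | 0
  52 | 000010101101000000101000 | 0 | 1
  53 | 000101011010000001010001 | 0 | 1
  54 | 001010110100000010100011 | 0 | 1
  55 | 010101101000000101000111 | 0 | 0
  56 | 101011010000001010001110 | 1 | 0
  57 | 010110100000010100011100 | 0 | 1
  58 | 101101000000101000111001 | 1 | 0
  59 | 011010000001010001110010 | 0 | 0
  60 | 110100000010100011100100 | 1 | 1
  61 | 101000000101000111001001 | 1 | 1
  62 | 010000001010001110010011 | 0 | 1
  63 | 100000010100011100100111 | 1 | 1
  64 | 000000101000111001001111 | 0 | 0
  65 | 000001010001110010011110 | 0 | 0
  66 | 000010100011100100111100 | 0 | 1
  67 | 000101000111001001111001 | 0 | 1
  68 | 001010001110010011110011 | 0 | 1
  69 | 010100011100100111100111 | 0 | 0
  70 | 101000111001001111001110 | 1 | 1
  71 | 010001110010011110011101 | 0 | 1
  72 | 100011100100111100111011 | 1 | 0
  73 | 000111001001111001110110 | 0 | 0
  74 | 001110010011110011101100 | 0 | 0
  75 | 011100100111100111011000 | 0 | 0
  76 | 111001001111001110110000 | 1 | 0
  77 | 110010011110011101100000 | 1 | 1
  78 | 100100111100111011000001 | 1 | 0
  79 | 001001111001110110000010 | 0 | 0
  80 | 010011110011101100000100 | 0 | 0
  81 | 100111100111011000001000 | 1 | 1
  82 | 001111001110110000010001 | 0 | 0
  83 | 011110011101100000100010 | 0 | 1
  84 | 111100111011000001000101 | 1 | 1
  85 | 111001110110000010001011 | 1 | 0
  86 | 110011101100000100010110 | 1 | 1
  87 | 100111011000001000101101 | 1 | 1
  88 | 001110110000010001011011 | 0 | 0
  89 | 011101100000100010110110 | 0 | 0
  90 | 111011000001000101101100 | 1 | 1
  91 | 110110000010001011011001 | 1 | 0
  92 | 101100000100010110110010 | 1 | 0
  93 | 011000001000101101100100 | 0 | 1
  94 | 110000010001011011001001 | 1 | 0
  95 | 100000100010110110010010 | 1 | 1
  96 | 000001000101101100100101 | 0 | 0
  97 | 000010001011011001001010 | 0 | 1
  98 | 000100010110110010010101 | 0 | 1
  99 | 001000101101100100101011 | 0 | 0
 100 | 010001011011001001010110 | 0 | 1
 101 | 100010110110010010101101 | 1 | 0
 102 | 000101101100100101011010 | 0 | 1
 103 | 001011011001001010110101 | 0 | 1
 104 | 010110110010010101101011 | 0 | 1
 105 | 101101100100101011010111 | 1 | 0
 106 | 011011001001010110101110 | 0 | 0
 107 | 110110010010101101011100 | 1 | 0
 108 | 101100100101011010111000 | 1 | 0
 109 | 011001001010110101110000 | 0 | 1
 110 | 110010010101101011100001 | 1 | 1
 111 | 100100101011010111000011 | 1 | 0
 112 | 001001010110101110000110 | 0 | 0
 113 | 010010101101011100001100 | 0 | 0
 114 | 100101011010111000011000 | 1 | 0
 115 | 001010110101110000110000 | 0 | 1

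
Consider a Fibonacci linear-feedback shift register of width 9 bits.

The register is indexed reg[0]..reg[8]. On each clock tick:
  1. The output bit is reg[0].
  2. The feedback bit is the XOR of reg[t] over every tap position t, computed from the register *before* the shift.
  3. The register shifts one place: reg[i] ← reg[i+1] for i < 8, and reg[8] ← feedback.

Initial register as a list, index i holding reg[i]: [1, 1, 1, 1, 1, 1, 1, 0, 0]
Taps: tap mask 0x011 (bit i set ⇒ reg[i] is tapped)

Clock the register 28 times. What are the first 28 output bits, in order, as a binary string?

step | reg (before) | out | fb
   0 | 111111100 | 1 | 0
   1 | 111111000 | 1 | 0
   2 | 111110000 | 1 | 0
   3 | 111100000 | 1 | 1
   4 | 111000001 | 1 | 1
   5 | 110000011 | 1 | 1
   6 | 100000111 | 1 | 1
   7 | 000001111 | 0 | 0
   8 | 000011110 | 0 | 1
   9 | 000111101 | 0 | 1
  10 | 001111011 | 0 | 1
  11 | 011110111 | 0 | 1
  12 | 111101111 | 1 | 1
  13 | 111011111 | 1 | 0
  14 | 110111110 | 1 | 0
  15 | 101111100 | 1 | 0
  16 | 011111000 | 0 | 1
  17 | 111110001 | 1 | 0
  18 | 111100010 | 1 | 1
  19 | 111000101 | 1 | 1
  20 | 110001011 | 1 | 1
  21 | 100010111 | 1 | 0
  22 | 000101110 | 0 | 0
  23 | 001011100 | 0 | 1
  24 | 010111001 | 0 | 1
  25 | 101110011 | 1 | 0
  26 | 011100110 | 0 | 0
  27 | 111001100 | 1 | 1

1111111000001111011111000101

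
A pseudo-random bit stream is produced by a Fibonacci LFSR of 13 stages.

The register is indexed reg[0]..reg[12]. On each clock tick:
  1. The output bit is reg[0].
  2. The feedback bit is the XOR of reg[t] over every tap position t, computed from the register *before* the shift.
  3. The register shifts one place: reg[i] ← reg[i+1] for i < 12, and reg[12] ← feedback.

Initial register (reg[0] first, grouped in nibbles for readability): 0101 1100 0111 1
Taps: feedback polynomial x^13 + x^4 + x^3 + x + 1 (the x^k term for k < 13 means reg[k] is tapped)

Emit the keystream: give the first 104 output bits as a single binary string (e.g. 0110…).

01011100011111100000010010010011000000001110100001000111111101000100011111010100010111001101111001110011

tick  register→output (feedback)
  0  0101110001111→0 (1)
  1  1011100011111→1 (1)
  2  0111000111111→0 (0)
  3  1110001111110→1 (0)
  4  1100011111100→1 (0)
  5  1000111111000→1 (0)
  6  0001111110000→0 (0)
  7  0011111100000→0 (0)
  8  0111111000000→0 (1)
  9  1111110000001→1 (0)
 10  1111100000010→1 (0)
 11  1111000000100→1 (1)
 12  1110000001001→1 (0)
 13  1100000010010→1 (0)
 14  1000000100100→1 (1)
 15  0000001001001→0 (0)
 16  0000010010010→0 (0)
 17  0000100100100→0 (1)
 18  0001001001001→0 (1)
 19  0010010010011→0 (0)
 20  0100100100110→0 (0)
 21  1001001001100→1 (0)
 22  0010010011000→0 (0)
 23  0100100110000→0 (0)
 24  1001001100000→1 (0)
 25  0010011000000→0 (0)
 26  0100110000000→0 (0)
 27  1001100000000→1 (1)
 28  0011000000001→0 (1)
 29  0110000000011→0 (1)
 30  1100000000111→1 (0)
 31  1000000001110→1 (1)
 32  0000000011101→0 (0)
 33  0000000111010→0 (0)
 34  0000001110100→0 (0)
 35  0000011101000→0 (0)
 36  0000111010000→0 (1)
 37  0001110100001→0 (0)
 38  0011101000010→0 (0)
 39  0111010000100→0 (0)
 40  1110100001000→1 (1)
 41  1101000010001→1 (1)
 42  1010000100011→1 (1)
 43  0100001000111→0 (1)
 44  1000010001111→1 (1)
 45  0000100011111→0 (1)
 46  0001000111111→0 (1)
 47  0010001111111→0 (0)
 48  0100011111110→0 (1)
 49  1000111111101→1 (0)
 50  0001111111010→0 (0)
 51  0011111110100→0 (0)
 52  0111111101000→0 (1)
 53  1111111010001→1 (0)
 54  1111110100010→1 (0)
 55  1111101000100→1 (0)
 56  1111010001000→1 (1)
 57  1110100010001→1 (1)
 58  1101000100011→1 (1)
 59  1010001000111→1 (1)
 60  0100010001111→0 (1)
 61  1000100011111→1 (0)
 62  0001000111110→0 (1)
 63  0010001111101→0 (0)
 64  0100011111010→0 (1)
 65  1000111110101→1 (0)
 66  0001111101010→0 (0)
 67  0011111010100→0 (0)
 68  0111110101000→0 (1)
 69  1111101010001→1 (0)
 70  1111010100010→1 (1)
 71  1110101000101→1 (1)
 72  1101010001011→1 (1)
 73  1010100010111→1 (0)
 74  0101000101110→0 (0)
 75  1010001011100→1 (1)
 76  0100010111001→0 (1)
 77  1000101110011→1 (0)
 78  0001011100110→0 (1)
 79  0010111001101→0 (1)
 80  0101110011011→0 (1)
 81  1011100110111→1 (1)
 82  0111001101111→0 (0)
 83  1110011011110→1 (0)
 84  1100110111100→1 (1)
 85  1001101111001→1 (1)
 86  0011011110011→0 (1)
 87  0110111100111→0 (0)
 88  1101111001110→1 (0)
 89  1011110011100→1 (1)
 90  0111100111001→0 (1)
 91  1111001110011→1 (1)
 92  1110011100111→1 (0)
 93  1100111001110→1 (1)
 94  1001110011101→1 (1)
 95  0011100111011→0 (0)
 96  0111001110110→0 (0)
 97  1110011101100→1 (0)
 98  1100111011000→1 (1)
 99  1001110110001→1 (1)
100  0011101100011→0 (0)
101  0111011000110→0 (0)
102  1110110001100→1 (1)
103  1101100011001→1 (0)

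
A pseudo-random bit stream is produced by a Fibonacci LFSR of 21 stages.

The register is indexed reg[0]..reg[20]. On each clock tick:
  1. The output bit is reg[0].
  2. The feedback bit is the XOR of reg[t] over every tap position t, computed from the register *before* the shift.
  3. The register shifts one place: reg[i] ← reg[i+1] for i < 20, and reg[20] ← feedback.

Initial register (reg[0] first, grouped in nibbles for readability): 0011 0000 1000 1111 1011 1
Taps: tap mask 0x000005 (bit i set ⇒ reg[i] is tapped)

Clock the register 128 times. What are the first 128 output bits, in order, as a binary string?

step | reg (before) | out | fb
   0 | 001100001000111110111 | 0 | 1
   1 | 011000010001111101111 | 0 | 1
   2 | 110000100011111011111 | 1 | 1
   3 | 100001000111110111111 | 1 | 1
   4 | 000010001111101111111 | 0 | 0
   5 | 000100011111011111110 | 0 | 0
   6 | 001000111110111111100 | 0 | 1
   7 | 010001111101111111001 | 0 | 0
   8 | 100011111011111110010 | 1 | 1
   9 | 000111110111111100101 | 0 | 0
  10 | 001111101111111001010 | 0 | 1
  11 | 011111011111110010101 | 0 | 1
  12 | 111110111111100101011 | 1 | 0
  13 | 111101111111001010110 | 1 | 0
  14 | 111011111110010101100 | 1 | 0
  15 | 110111111100101011000 | 1 | 1
  16 | 101111111001010110001 | 1 | 0
  17 | 011111110010101100010 | 0 | 1
  18 | 111111100101011000101 | 1 | 0
  19 | 111111001010110001010 | 1 | 0
  20 | 111110010101100010100 | 1 | 0
  21 | 111100101011000101000 | 1 | 0
  22 | 111001010110001010000 | 1 | 0
  23 | 110010101100010100000 | 1 | 1
  24 | 100101011000101000001 | 1 | 1
  25 | 001010110001010000011 | 0 | 1
  26 | 010101100010100000111 | 0 | 0
  27 | 101011000101000001110 | 1 | 0
  28 | 010110001010000011100 | 0 | 0
  29 | 101100010100000111000 | 1 | 0
  30 | 011000101000001110000 | 0 | 1
  31 | 110001010000011100001 | 1 | 1
  32 | 100010100000111000011 | 1 | 1
  33 | 000101000001110000111 | 0 | 0
  34 | 001010000011100001110 | 0 | 1
  35 | 010100000111000011101 | 0 | 0
  36 | 101000001110000111010 | 1 | 0
  37 | 010000011100001110100 | 0 | 0
  38 | 100000111000011101000 | 1 | 1
  39 | 000001110000111010001 | 0 | 0
  40 | 000011100001110100010 | 0 | 0
  41 | 000111000011101000100 | 0 | 0
  42 | 001110000111010001000 | 0 | 1
  43 | 011100001110100010001 | 0 | 1
  44 | 111000011101000100011 | 1 | 0
  45 | 110000111010001000110 | 1 | 1
  46 | 100001110100010001101 | 1 | 1
  47 | 000011101000100011011 | 0 | 0
  48 | 000111010001000110110 | 0 | 0
  49 | 001110100010001101100 | 0 | 1
  50 | 011101000100011011001 | 0 | 1
  51 | 111010001000110110011 | 1 | 0
  52 | 110100010001101100110 | 1 | 1
  53 | 101000100011011001101 | 1 | 0
  54 | 010001000110110011010 | 0 | 0
  55 | 100010001101100110100 | 1 | 1
  56 | 000100011011001101001 | 0 | 0
  57 | 001000110110011010010 | 0 | 1
  58 | 010001101100110100101 | 0 | 0
  59 | 100011011001101001010 | 1 | 1
  60 | 000110110011010010101 | 0 | 0
  61 | 001101100110100101010 | 0 | 1
  62 | 011011001101001010101 | 0 | 1
  63 | 110110011010010101011 | 1 | 1
  64 | 101100110100101010111 | 1 | 0
  65 | 011001101001010101110 | 0 | 1
  66 | 110011010010101011101 | 1 | 1
  67 | 100110100101010111011 | 1 | 1
  68 | 001101001010101110111 | 0 | 1
  69 | 011010010101011101111 | 0 | 1
  70 | 110100101010111011111 | 1 | 1
  71 | 101001010101110111111 | 1 | 0
  72 | 010010101011101111110 | 0 | 0
  73 | 100101010111011111100 | 1 | 1
  74 | 001010101110111111001 | 0 | 1
  75 | 010101011101111110011 | 0 | 0
  76 | 101010111011111100110 | 1 | 0
  77 | 010101110111111001100 | 0 | 0
  78 | 101011101111110011000 | 1 | 0
  79 | 010111011111100110000 | 0 | 0
  80 | 101110111111001100000 | 1 | 0
  81 | 011101111110011000000 | 0 | 1
  82 | 111011111100110000001 | 1 | 0
  83 | 110111111001100000010 | 1 | 1
  84 | 101111110011000000101 | 1 | 0
  85 | 011111100110000001010 | 0 | 1
  86 | 111111001100000010101 | 1 | 0
  87 | 111110011000000101010 | 1 | 0
  88 | 111100110000001010100 | 1 | 0
  89 | 111001100000010101000 | 1 | 0
  90 | 110011000000101010000 | 1 | 1
  91 | 100110000001010100001 | 1 | 1
  92 | 001100000010101000011 | 0 | 1
  93 | 011000000101010000111 | 0 | 1
  94 | 110000001010100001111 | 1 | 1
  95 | 100000010101000011111 | 1 | 1
  96 | 000000101010000111111 | 0 | 0
  97 | 000001010100001111110 | 0 | 0
  98 | 000010101000011111100 | 0 | 0
  99 | 000101010000111111000 | 0 | 0
 100 | 001010100001111110000 | 0 | 1
 101 | 010101000011111100001 | 0 | 0
 102 | 101010000111111000010 | 1 | 0
 103 | 010100001111110000100 | 0 | 0
 104 | 101000011111100001000 | 1 | 0
 105 | 010000111111000010000 | 0 | 0
 106 | 100001111110000100000 | 1 | 1
 107 | 000011111100001000001 | 0 | 0
 108 | 000111111000010000010 | 0 | 0
 109 | 001111110000100000100 | 0 | 1
 110 | 011111100001000001001 | 0 | 1
 111 | 111111000010000010011 | 1 | 0
 112 | 111110000100000100110 | 1 | 0
 113 | 111100001000001001100 | 1 | 0
 114 | 111000010000010011000 | 1 | 0
 115 | 110000100000100110000 | 1 | 1
 116 | 100001000001001100001 | 1 | 1
 117 | 000010000010011000011 | 0 | 0
 118 | 000100000100110000110 | 0 | 0
 119 | 001000001001100001100 | 0 | 1
 120 | 010000010011000011001 | 0 | 0
 121 | 100000100110000110010 | 1 | 1
 122 | 000001001100001100101 | 0 | 0
 123 | 000010011000011001010 | 0 | 0
 124 | 000100110000110010100 | 0 | 0
 125 | 001001100001100101000 | 0 | 1
 126 | 010011000011001010001 | 0 | 0
 127 | 100110000110010100010 | 1 | 1

00110000100011111011111110010101100010100000111000011101000100011011001101001010101110111111001100000010101000011111100001000001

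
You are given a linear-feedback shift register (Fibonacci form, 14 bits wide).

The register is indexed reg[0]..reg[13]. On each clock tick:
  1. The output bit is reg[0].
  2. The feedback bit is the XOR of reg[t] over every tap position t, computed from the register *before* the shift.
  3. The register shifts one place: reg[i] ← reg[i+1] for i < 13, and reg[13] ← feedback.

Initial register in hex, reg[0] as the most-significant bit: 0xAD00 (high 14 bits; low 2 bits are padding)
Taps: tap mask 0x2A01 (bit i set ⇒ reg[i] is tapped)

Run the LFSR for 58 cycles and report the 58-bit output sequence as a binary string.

1010110100000011011111111111011100111110101010001100011110

step | reg (before) | out | fb
   0 | 10101101000000 | 1 | 1
   1 | 01011010000001 | 0 | 1
   2 | 10110100000011 | 1 | 0
   3 | 01101000000110 | 0 | 1
   4 | 11010000001101 | 1 | 1
   5 | 10100000011011 | 1 | 1
   6 | 01000000110111 | 0 | 1
   7 | 10000001101111 | 1 | 1
   8 | 00000011011111 | 0 | 1
   9 | 00000110111111 | 0 | 1
  10 | 00001101111111 | 0 | 1
  11 | 00011011111111 | 0 | 1
  12 | 00110111111111 | 0 | 1
  13 | 01101111111111 | 0 | 1
  14 | 11011111111111 | 1 | 0
  15 | 10111111111110 | 1 | 1
  16 | 01111111111101 | 0 | 1
  17 | 11111111111011 | 1 | 1
  18 | 11111111110111 | 1 | 0
  19 | 11111111101110 | 1 | 0
  20 | 11111111011100 | 1 | 1
  21 | 11111110111001 | 1 | 1
  22 | 11111101110011 | 1 | 1
  23 | 11111011100111 | 1 | 1
  24 | 11110111001111 | 1 | 1
  25 | 11101110011111 | 1 | 0
  26 | 11011100111110 | 1 | 1
  27 | 10111001111101 | 1 | 0
  28 | 01110011111010 | 0 | 1
  29 | 11100111110101 | 1 | 0
  30 | 11001111101010 | 1 | 1
  31 | 10011111010101 | 1 | 0
  32 | 00111110101010 | 0 | 0
  33 | 01111101010100 | 0 | 0
  34 | 11111010101000 | 1 | 1
  35 | 11110101010001 | 1 | 1
  36 | 11101010100011 | 1 | 0
  37 | 11010101000110 | 1 | 0
  38 | 10101010001100 | 1 | 0
  39 | 01010100011000 | 0 | 1
  40 | 10101000110001 | 1 | 1
  41 | 01010001100011 | 0 | 1
  42 | 10100011000111 | 1 | 1
  43 | 01000110001111 | 0 | 0
  44 | 10001100011110 | 1 | 1
  45 | 00011000111101 | 0 | 1
  46 | 00110001111011 | 0 | 0
  47 | 01100011110110 | 0 | 0
  48 | 11000111101100 | 1 | 0
  49 | 10001111011000 | 1 | 0
  50 | 00011110110000 | 0 | 1
  51 | 00111101100001 | 0 | 1
  52 | 01111011000011 | 0 | 1
  53 | 11110110000111 | 1 | 1
  54 | 11101100001111 | 1 | 1
  55 | 11011000011111 | 1 | 0
  56 | 10110000111110 | 1 | 1
  57 | 01100001111101 | 0 | 1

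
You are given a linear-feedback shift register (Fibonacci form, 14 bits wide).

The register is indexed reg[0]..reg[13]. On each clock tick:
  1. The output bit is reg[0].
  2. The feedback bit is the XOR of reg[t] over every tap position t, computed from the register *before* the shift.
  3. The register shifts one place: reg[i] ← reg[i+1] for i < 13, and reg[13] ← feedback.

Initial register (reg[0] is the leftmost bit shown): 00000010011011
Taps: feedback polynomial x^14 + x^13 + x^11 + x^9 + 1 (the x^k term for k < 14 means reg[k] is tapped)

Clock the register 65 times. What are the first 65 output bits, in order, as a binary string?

tick  register→output (feedback)
  0  00000010011011→0 (0)
  1  00000100110110→0 (0)
  2  00001001101100→0 (1)
  3  00010011011001→0 (0)
  4  00100110110010→0 (1)
  5  01001101100101→0 (0)
  6  10011011001010→1 (1)
  7  00110110010101→0 (1)
  8  01101100101011→0 (1)
  9  11011001010111→1 (0)
 10  10110010101110→1 (0)
 11  01100101011100→0 (0)
 12  11001010111000→1 (0)
 13  10010101110000→1 (0)
 14  00101011100000→0 (0)
 15  01010111000000→0 (0)
 16  10101110000000→1 (1)
 17  01011100000001→0 (1)
 18  10111000000011→1 (0)
 19  01110000000110→0 (1)
 20  11100000001101→1 (1)
 21  11000000011011→1 (1)
 22  10000000110111→1 (0)
 23  00000001101110→0 (1)
 24  00000011011101→0 (1)
 25  00000110111011→0 (0)
 26  00001101110110→0 (0)
 27  00011011101100→0 (1)
 28  00110111011001→0 (0)
 29  01101110110010→0 (1)
 30  11011101100101→1 (1)
 31  10111011001011→1 (0)
 32  01110110010110→0 (0)
 33  11101100101100→1 (0)
 34  11011001011000→1 (0)
 35  10110010110000→1 (0)
 36  01100101100000→0 (0)
 37  11001011000000→1 (1)
 38  10010110000001→1 (0)
 39  00101100000010→0 (0)
 40  01011000000100→0 (1)
 41  10110000001001→1 (0)
 42  01100000010010→0 (1)
 43  11000000100101→1 (1)
 44  10000001001011→1 (0)
 45  00000010010110→0 (0)
 46  00000100101100→0 (1)
 47  00001001011001→0 (0)
 48  00010010110010→0 (1)
 49  00100101100101→0 (0)
 50  01001011001010→0 (0)
 51  10010110010100→1 (1)
 52  00101100101001→0 (1)
 53  01011001010011→0 (0)
 54  10110010100110→1 (0)
 55  01100101001100→0 (1)
 56  11001010011001→1 (1)
 57  10010100110011→1 (1)
 58  00101001100111→0 (0)
 59  01010011001110→0 (1)
 60  10100110011101→1 (0)
 61  01001100111010→0 (1)
 62  10011001110101→1 (0)
 63  00110011101010→0 (0)
 64  01100111010100→0 (0)

00000010011011001010111000000011011101100101100000010010110010100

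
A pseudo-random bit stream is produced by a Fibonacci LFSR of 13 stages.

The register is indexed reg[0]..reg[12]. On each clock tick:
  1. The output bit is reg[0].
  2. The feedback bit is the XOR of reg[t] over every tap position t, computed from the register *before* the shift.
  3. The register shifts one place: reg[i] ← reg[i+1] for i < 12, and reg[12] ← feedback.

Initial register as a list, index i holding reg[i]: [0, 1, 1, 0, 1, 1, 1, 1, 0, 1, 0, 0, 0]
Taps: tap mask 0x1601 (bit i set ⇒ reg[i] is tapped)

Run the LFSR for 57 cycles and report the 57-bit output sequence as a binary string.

k : reg_k → out_k, fb_k
0: 0110111101000 → 0, fb=1
1: 1101111010001 → 1, fb=0
2: 1011110100010 → 1, fb=1
3: 0111101000101 → 0, fb=0
4: 1111010001010 → 1, fb=0
5: 1110100010100 → 1, fb=0
6: 1101000101000 → 1, fb=0
7: 1010001010000 → 1, fb=1
8: 0100010100001 → 0, fb=1
9: 1000101000011 → 1, fb=0
10: 0001010000110 → 0, fb=1
11: 0010100001101 → 0, fb=1
12: 0101000011011 → 0, fb=0
13: 1010000110110 → 1, fb=0
14: 0100001101100 → 0, fb=0
15: 1000011011000 → 1, fb=0
16: 0000110110000 → 0, fb=0
17: 0001101100000 → 0, fb=0
18: 0011011000000 → 0, fb=0
19: 0110110000000 → 0, fb=0
20: 1101100000000 → 1, fb=1
21: 1011000000001 → 1, fb=0
22: 0110000000010 → 0, fb=0
23: 1100000000100 → 1, fb=0
24: 1000000001000 → 1, fb=0
25: 0000000010000 → 0, fb=0
26: 0000000100000 → 0, fb=0
27: 0000001000000 → 0, fb=0
28: 0000010000000 → 0, fb=0
29: 0000100000000 → 0, fb=0
30: 0001000000000 → 0, fb=0
31: 0010000000000 → 0, fb=0
32: 0100000000000 → 0, fb=0
33: 1000000000000 → 1, fb=1
34: 0000000000001 → 0, fb=1
35: 0000000000011 → 0, fb=1
36: 0000000000111 → 0, fb=0
37: 0000000001110 → 0, fb=0
38: 0000000011100 → 0, fb=0
39: 0000000111000 → 0, fb=1
40: 0000001110001 → 0, fb=1
41: 0000011100011 → 0, fb=1
42: 0000111000111 → 0, fb=0
43: 0001110001110 → 0, fb=0
44: 0011100011100 → 0, fb=0
45: 0111000111000 → 0, fb=1
46: 1110001110001 → 1, fb=0
47: 1100011100010 → 1, fb=1
48: 1000111000101 → 1, fb=1
49: 0001110001011 → 0, fb=0
50: 0011100010110 → 0, fb=1
51: 0111000101101 → 0, fb=1
52: 1110001011011 → 1, fb=1
53: 1100010110111 → 1, fb=1
54: 1000101101111 → 1, fb=0
55: 0001011011110 → 0, fb=0
56: 0010110111100 → 0, fb=0

011011110100010100001101100000000100000000000011100011100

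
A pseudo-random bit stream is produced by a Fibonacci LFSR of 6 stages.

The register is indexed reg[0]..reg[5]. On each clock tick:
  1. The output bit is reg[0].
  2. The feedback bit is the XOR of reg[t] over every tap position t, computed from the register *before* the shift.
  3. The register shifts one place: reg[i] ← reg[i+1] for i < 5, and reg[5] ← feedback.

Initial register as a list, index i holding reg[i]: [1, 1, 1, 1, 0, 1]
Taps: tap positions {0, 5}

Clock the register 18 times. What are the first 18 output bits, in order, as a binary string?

tick  register→output (feedback)
  0  111101→1 (0)
  1  111010→1 (1)
  2  110101→1 (0)
  3  101010→1 (1)
  4  010101→0 (1)
  5  101011→1 (0)
  6  010110→0 (0)
  7  101100→1 (1)
  8  011001→0 (1)
  9  110011→1 (0)
 10  100110→1 (1)
 11  001101→0 (1)
 12  011011→0 (1)
 13  110111→1 (0)
 14  101110→1 (1)
 15  011101→0 (1)
 16  111011→1 (0)
 17  110110→1 (1)

111101010110011011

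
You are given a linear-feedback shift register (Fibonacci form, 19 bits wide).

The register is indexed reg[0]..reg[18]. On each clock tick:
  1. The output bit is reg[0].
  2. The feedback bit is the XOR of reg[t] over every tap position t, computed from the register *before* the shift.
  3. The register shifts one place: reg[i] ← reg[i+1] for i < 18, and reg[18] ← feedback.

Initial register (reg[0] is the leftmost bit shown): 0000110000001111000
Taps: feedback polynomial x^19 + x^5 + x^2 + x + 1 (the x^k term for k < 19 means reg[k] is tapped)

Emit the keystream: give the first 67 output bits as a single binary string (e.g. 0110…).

k : reg_k → out_k, fb_k
0: 0000110000001111000 → 0, fb=1
1: 0001100000011110001 → 0, fb=0
2: 0011000000111100010 → 0, fb=1
3: 0110000001111000101 → 0, fb=0
4: 1100000011110001010 → 1, fb=0
5: 1000000111100010100 → 1, fb=1
6: 0000001111000101001 → 0, fb=0
7: 0000011110001010010 → 0, fb=1
8: 0000111100010100101 → 0, fb=1
9: 0001111000101001011 → 0, fb=1
10: 0011110001010010111 → 0, fb=0
11: 0111100010100101110 → 0, fb=0
12: 1111000101001011100 → 1, fb=1
13: 1110001010010111001 → 1, fb=1
14: 1100010100101110011 → 1, fb=1
15: 1000101001011100111 → 1, fb=1
16: 0001010010111001111 → 0, fb=1
17: 0010100101110011111 → 0, fb=1
18: 0101001011100111111 → 0, fb=1
19: 1010010111001111111 → 1, fb=1
20: 0100101110011111111 → 0, fb=1
21: 1001011100111111111 → 1, fb=0
22: 0010111001111111110 → 0, fb=0
23: 0101110011111111100 → 0, fb=0
24: 1011100111111111000 → 1, fb=0
25: 0111001111111110000 → 0, fb=0
26: 1110011111111100000 → 1, fb=0
27: 1100111111111000000 → 1, fb=1
28: 1001111111110000001 → 1, fb=0
29: 0011111111100000010 → 0, fb=0
30: 0111111111000000100 → 0, fb=1
31: 1111111110000001001 → 1, fb=0
32: 1111111100000010010 → 1, fb=0
33: 1111111000000100100 → 1, fb=0
34: 1111110000001001000 → 1, fb=0
35: 1111100000010010000 → 1, fb=1
36: 1111000000100100001 → 1, fb=1
37: 1110000001001000011 → 1, fb=1
38: 1100000010010000111 → 1, fb=0
39: 1000000100100001110 → 1, fb=1
40: 0000001001000011101 → 0, fb=0
41: 0000010010000111010 → 0, fb=1
42: 0000100100001110101 → 0, fb=0
43: 0001001000011101010 → 0, fb=0
44: 0010010000111010100 → 0, fb=0
45: 0100100001110101000 → 0, fb=1
46: 1001000011101010001 → 1, fb=1
47: 0010000111010100011 → 0, fb=1
48: 0100001110101000111 → 0, fb=1
49: 1000011101010001111 → 1, fb=0
50: 0000111010100011110 → 0, fb=1
51: 0001110101000111101 → 0, fb=1
52: 0011101010001111011 → 0, fb=1
53: 0111010100011110111 → 0, fb=1
54: 1110101000111101111 → 1, fb=1
55: 1101010001111011111 → 1, fb=1
56: 1010100011110111111 → 1, fb=0
57: 0101000111101111110 → 0, fb=1
58: 1010001111011111101 → 1, fb=0
59: 0100011110111111010 → 0, fb=0
60: 1000111101111110100 → 1, fb=0
61: 0001111011111101000 → 0, fb=1
62: 0011110111111010001 → 0, fb=0
63: 0111101111110100010 → 0, fb=0
64: 1111011111101000100 → 1, fb=0
65: 1110111111010001000 → 1, fb=0
66: 1101111110100010000 → 1, fb=1

0000110000001111000101001011100111111111000000100100001110101000111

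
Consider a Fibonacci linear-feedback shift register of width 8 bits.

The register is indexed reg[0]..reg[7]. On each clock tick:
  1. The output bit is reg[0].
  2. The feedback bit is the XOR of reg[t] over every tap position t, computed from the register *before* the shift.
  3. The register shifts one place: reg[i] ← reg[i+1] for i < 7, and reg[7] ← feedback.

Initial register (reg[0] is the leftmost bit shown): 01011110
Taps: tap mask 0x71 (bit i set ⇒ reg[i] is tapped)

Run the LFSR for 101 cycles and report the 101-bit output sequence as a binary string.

tick  register→output (feedback)
  0  01011110→0 (1)
  1  10111101→1 (1)
  2  01111011→0 (0)
  3  11110110→1 (1)
  4  11101101→1 (1)
  5  11011011→1 (1)
  6  10110111→1 (1)
  7  01101111→0 (1)
  8  11011111→1 (0)
  9  10111110→1 (0)
 10  01111100→0 (0)
 11  11111000→1 (0)
 12  11110000→1 (1)
 13  11100001→1 (1)
 14  11000011→1 (0)
 15  10000110→1 (1)
 16  00001101→0 (0)
 17  00011010→0 (0)
 18  00110100→0 (1)
 19  01101001→0 (1)
 20  11010011→1 (0)
 21  10100110→1 (1)
 22  01001101→0 (0)
 23  10011010→1 (1)
 24  00110101→0 (1)
 25  01101011→0 (0)
 26  11010110→1 (1)
 27  10101101→1 (1)
 28  01011011→0 (0)
 29  10110110→1 (1)
 30  01101101→0 (0)
 31  11011010→1 (1)
 32  10110101→1 (0)
 33  01101010→0 (0)
 34  11010100→1 (0)
 35  10101000→1 (0)
 36  01010000→0 (0)
 37  10100000→1 (1)
 38  01000001→0 (0)
 39  10000010→1 (0)
 40  00000100→0 (1)
 41  00001001→0 (1)
 42  00010011→0 (1)
 43  00100111→0 (0)
 44  01001110→0 (1)
 45  10011101→1 (1)
 46  00111011→0 (0)
 47  01110110→0 (0)
 48  11101100→1 (1)
 49  11011001→1 (0)
 50  10110010→1 (0)
 51  01100100→0 (1)
 52  11001001→1 (0)
 53  10010010→1 (0)
 54  00100100→0 (1)
 55  01001001→0 (1)
 56  10010011→1 (0)
 57  00100110→0 (0)
 58  01001100→0 (0)
 59  10011000→1 (0)
 60  00110000→0 (0)
 61  01100000→0 (0)
 62  11000000→1 (1)
 63  10000001→1 (1)
 64  00000011→0 (1)
 65  00000111→0 (0)
 66  00001110→0 (1)
 67  00011101→0 (0)
 68  00111010→0 (0)
 69  01110100→0 (1)
 70  11101001→1 (0)
 71  11010010→1 (0)
 72  10100100→1 (0)
 73  01001000→0 (1)
 74  10010001→1 (1)
 75  00100011→0 (1)
 76  01000111→0 (0)
 77  10001110→1 (0)
 78  00011100→0 (0)
 79  00111000→0 (1)
 80  01110001→0 (0)
 81  11100010→1 (0)
 82  11000100→1 (0)
 83  10001000→1 (0)
 84  00010000→0 (0)
 85  00100000→0 (0)
 86  01000000→0 (0)
 87  10000000→1 (1)
 88  00000001→0 (0)
 89  00000010→0 (1)
 90  00000101→0 (1)
 91  00001011→0 (0)
 92  00010110→0 (0)
 93  00101100→0 (0)
 94  01011000→0 (1)
 95  10110001→1 (1)
 96  01100011→0 (1)
 97  11000111→1 (1)
 98  10001111→1 (0)
 99  00011110→0 (1)
100  00111101→0 (0)

01011110110111110000110100110101101101010000010011101100100100110000001110100100011100010000000101100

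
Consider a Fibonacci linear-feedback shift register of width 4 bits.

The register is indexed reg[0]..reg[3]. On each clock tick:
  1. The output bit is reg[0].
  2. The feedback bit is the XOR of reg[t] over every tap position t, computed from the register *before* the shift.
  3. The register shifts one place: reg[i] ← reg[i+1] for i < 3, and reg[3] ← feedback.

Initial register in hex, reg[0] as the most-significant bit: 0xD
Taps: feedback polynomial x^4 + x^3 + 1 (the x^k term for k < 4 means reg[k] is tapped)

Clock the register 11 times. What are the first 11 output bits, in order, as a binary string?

11010110010

k : reg_k → out_k, fb_k
0: 1101 → 1, fb=0
1: 1010 → 1, fb=1
2: 0101 → 0, fb=1
3: 1011 → 1, fb=0
4: 0110 → 0, fb=0
5: 1100 → 1, fb=1
6: 1001 → 1, fb=0
7: 0010 → 0, fb=0
8: 0100 → 0, fb=0
9: 1000 → 1, fb=1
10: 0001 → 0, fb=1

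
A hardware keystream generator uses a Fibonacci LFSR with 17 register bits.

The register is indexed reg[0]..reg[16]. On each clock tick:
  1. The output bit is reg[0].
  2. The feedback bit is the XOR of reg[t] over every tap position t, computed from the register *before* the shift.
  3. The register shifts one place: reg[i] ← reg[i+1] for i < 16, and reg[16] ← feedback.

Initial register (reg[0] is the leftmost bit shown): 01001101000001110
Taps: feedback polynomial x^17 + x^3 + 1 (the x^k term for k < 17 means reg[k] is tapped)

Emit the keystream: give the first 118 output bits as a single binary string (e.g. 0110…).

step | reg (before) | out | fb
   0 | 01001101000001110 | 0 | 0
   1 | 10011010000011100 | 1 | 0
   2 | 00110100000111000 | 0 | 1
   3 | 01101000001110001 | 0 | 0
   4 | 11010000011100010 | 1 | 0
   5 | 10100000111000100 | 1 | 1
   6 | 01000001110001001 | 0 | 0
   7 | 10000011100010010 | 1 | 1
   8 | 00000111000100101 | 0 | 0
   9 | 00001110001001010 | 0 | 0
  10 | 00011100010010100 | 0 | 1
  11 | 00111000100101001 | 0 | 1
  12 | 01110001001010011 | 0 | 1
  13 | 11100010010100111 | 1 | 1
  14 | 11000100101001111 | 1 | 1
  15 | 10001001010011111 | 1 | 1
  16 | 00010010100111111 | 0 | 1
  17 | 00100101001111111 | 0 | 0
  18 | 01001010011111110 | 0 | 0
  19 | 10010100111111100 | 1 | 0
  20 | 00101001111111000 | 0 | 0
  21 | 01010011111110000 | 0 | 1
  22 | 10100111111100001 | 1 | 1
  23 | 01001111111000011 | 0 | 0
  24 | 10011111110000110 | 1 | 0
  25 | 00111111100001100 | 0 | 1
  26 | 01111111000011001 | 0 | 1
  27 | 11111110000110011 | 1 | 0
  28 | 11111100001100110 | 1 | 0
  29 | 11111000011001100 | 1 | 0
  30 | 11110000110011000 | 1 | 0
  31 | 11100001100110000 | 1 | 1
  32 | 11000011001100001 | 1 | 1
  33 | 10000110011000011 | 1 | 1
  34 | 00001100110000111 | 0 | 0
  35 | 00011001100001110 | 0 | 1
  36 | 00110011000011101 | 0 | 1
  37 | 01100110000111011 | 0 | 0
  38 | 11001100001110110 | 1 | 1
  39 | 10011000011101101 | 1 | 0
  40 | 00110000111011010 | 0 | 1
  41 | 01100001110110101 | 0 | 0
  42 | 11000011101101010 | 1 | 1
  43 | 10000111011010101 | 1 | 1
  44 | 00001110110101011 | 0 | 0
  45 | 00011101101010110 | 0 | 1
  46 | 00111011010101101 | 0 | 1
  47 | 01110110101011011 | 0 | 1
  48 | 11101101010110111 | 1 | 1
  49 | 11011010101101111 | 1 | 0
  50 | 10110101011011110 | 1 | 0
  51 | 01101010110111100 | 0 | 0
  52 | 11010101101111000 | 1 | 0
  53 | 10101011011110000 | 1 | 1
  54 | 01010110111100001 | 0 | 1
  55 | 10101101111000011 | 1 | 1
  56 | 01011011110000111 | 0 | 1
  57 | 10110111100001111 | 1 | 0
  58 | 01101111000011110 | 0 | 0
  59 | 11011110000111100 | 1 | 0
  60 | 10111100001111000 | 1 | 0
  61 | 01111000011110000 | 0 | 1
  62 | 11110000111100001 | 1 | 0
  63 | 11100001111000010 | 1 | 1
  64 | 11000011110000101 | 1 | 1
  65 | 10000111100001011 | 1 | 1
  66 | 00001111000010111 | 0 | 0
  67 | 00011110000101110 | 0 | 1
  68 | 00111100001011101 | 0 | 1
  69 | 01111000010111011 | 0 | 1
  70 | 11110000101110111 | 1 | 0
  71 | 11100001011101110 | 1 | 1
  72 | 11000010111011101 | 1 | 1
  73 | 10000101110111011 | 1 | 1
  74 | 00001011101110111 | 0 | 0
  75 | 00010111011101110 | 0 | 1
  76 | 00101110111011101 | 0 | 0
  77 | 01011101110111010 | 0 | 1
  78 | 10111011101110101 | 1 | 0
  79 | 01110111011101010 | 0 | 1
  80 | 11101110111010101 | 1 | 1
  81 | 11011101110101011 | 1 | 0
  82 | 10111011101010110 | 1 | 0
  83 | 01110111010101100 | 0 | 1
  84 | 11101110101011001 | 1 | 1
  85 | 11011101010110011 | 1 | 0
  86 | 10111010101100110 | 1 | 0
  87 | 01110101011001100 | 0 | 1
  88 | 11101010110011001 | 1 | 1
  89 | 11010101100110011 | 1 | 0
  90 | 10101011001100110 | 1 | 1
  91 | 01010110011001101 | 0 | 1
  92 | 10101100110011011 | 1 | 1
  93 | 01011001100110111 | 0 | 1
  94 | 10110011001101111 | 1 | 0
  95 | 01100110011011110 | 0 | 0
  96 | 11001100110111100 | 1 | 1
  97 | 10011001101111001 | 1 | 0
  98 | 00110011011110010 | 0 | 1
  99 | 01100110111100101 | 0 | 0
 100 | 11001101111001010 | 1 | 1
 101 | 10011011110010101 | 1 | 0
 102 | 00110111100101010 | 0 | 1
 103 | 01101111001010101 | 0 | 0
 104 | 11011110010101010 | 1 | 0
 105 | 10111100101010100 | 1 | 0
 106 | 01111001010101000 | 0 | 1
 107 | 11110010101010001 | 1 | 0
 108 | 11100101010100010 | 1 | 1
 109 | 11001010101000101 | 1 | 1
 110 | 10010101010001011 | 1 | 0
 111 | 00101010100010110 | 0 | 0
 112 | 01010101000101100 | 0 | 1
 113 | 10101010001011001 | 1 | 1
 114 | 01010100010110011 | 0 | 1
 115 | 10101000101100111 | 1 | 1
 116 | 01010001011001111 | 0 | 1
 117 | 10100010110011111 | 1 | 1

0100110100000111000100101001111111000011001100001110110101011011110000111100001011101110111010101100110011011110010101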